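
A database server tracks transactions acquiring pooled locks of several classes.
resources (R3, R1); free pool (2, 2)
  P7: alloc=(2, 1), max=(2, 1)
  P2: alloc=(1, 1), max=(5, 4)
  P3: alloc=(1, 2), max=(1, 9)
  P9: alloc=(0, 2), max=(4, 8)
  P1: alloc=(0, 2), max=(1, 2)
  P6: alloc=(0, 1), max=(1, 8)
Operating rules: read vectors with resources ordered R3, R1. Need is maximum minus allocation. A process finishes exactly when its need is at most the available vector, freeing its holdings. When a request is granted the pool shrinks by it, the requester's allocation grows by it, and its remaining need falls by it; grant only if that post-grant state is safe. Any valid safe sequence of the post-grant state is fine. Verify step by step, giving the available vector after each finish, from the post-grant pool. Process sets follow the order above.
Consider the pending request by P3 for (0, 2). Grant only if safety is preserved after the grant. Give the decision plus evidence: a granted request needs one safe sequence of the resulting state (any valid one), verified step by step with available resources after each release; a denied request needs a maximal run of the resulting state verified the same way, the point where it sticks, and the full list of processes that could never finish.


DENY: after the grant no complete ordering would exist.
Key observation: the wall is R1: completing P1, P7, P2 brings the pool only to (5, 4), and all the rest need more.
On the post-grant state, P1, P7, P2 is a maximal run — nothing extends it. Verifying each step:
  pool = (2, 0)
  run P1 (needs (1, 0), free (2, 0)); after release of (0, 2) the pool is (2, 2)
  run P7 (needs (0, 0), free (2, 2)); after release of (2, 1) the pool is (4, 3)
  run P2 (needs (4, 3), free (4, 3)); after release of (1, 1) the pool is (5, 4)
  P3 cannot run: need (0, 5) vs free (5, 4) (insufficient R1)
  P9 cannot run: need (4, 6) vs free (5, 4) (insufficient R1)
  P6 cannot run: need (1, 7) vs free (5, 4) (insufficient R1)
Processes that could never finish after the grant: P3, P9 and P6.


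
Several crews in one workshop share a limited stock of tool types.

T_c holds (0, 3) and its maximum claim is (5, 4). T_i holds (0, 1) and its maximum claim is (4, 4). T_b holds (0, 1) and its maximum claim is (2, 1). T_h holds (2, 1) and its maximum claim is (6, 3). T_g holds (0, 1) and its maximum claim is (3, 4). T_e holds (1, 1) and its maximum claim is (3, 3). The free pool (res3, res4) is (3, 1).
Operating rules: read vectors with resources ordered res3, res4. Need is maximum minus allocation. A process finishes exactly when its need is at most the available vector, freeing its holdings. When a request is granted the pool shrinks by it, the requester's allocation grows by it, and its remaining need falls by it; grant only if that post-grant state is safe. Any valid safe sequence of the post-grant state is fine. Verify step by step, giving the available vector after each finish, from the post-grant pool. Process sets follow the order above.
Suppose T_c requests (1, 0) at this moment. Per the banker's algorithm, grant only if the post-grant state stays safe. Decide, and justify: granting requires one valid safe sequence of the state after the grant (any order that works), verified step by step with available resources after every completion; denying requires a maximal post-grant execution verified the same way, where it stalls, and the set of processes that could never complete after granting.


DENY. Granting would leave the state unsafe.
Key observation: once T_b, T_e, T_g finish, the pool peaks at (3, 4) — and every remaining process still needs more res3 than that.
On the post-grant state, T_b, T_e, T_g is a maximal run — nothing extends it. Step-by-step check:
  pool = (2, 1)
  T_b: need (2, 0) fits (2, 1); releases (0, 1), pool now (2, 2)
  T_e: need (2, 2) fits (2, 2); releases (1, 1), pool now (3, 3)
  T_g: need (3, 3) fits (3, 3); releases (0, 1), pool now (3, 4)
  T_c still needs (4, 1) but only (3, 4) is free — short on res3
  T_i still needs (4, 3) but only (3, 4) is free — short on res3
  T_h still needs (4, 2) but only (3, 4) is free — short on res3
Processes that could never finish after the grant: T_c, T_i and T_h.


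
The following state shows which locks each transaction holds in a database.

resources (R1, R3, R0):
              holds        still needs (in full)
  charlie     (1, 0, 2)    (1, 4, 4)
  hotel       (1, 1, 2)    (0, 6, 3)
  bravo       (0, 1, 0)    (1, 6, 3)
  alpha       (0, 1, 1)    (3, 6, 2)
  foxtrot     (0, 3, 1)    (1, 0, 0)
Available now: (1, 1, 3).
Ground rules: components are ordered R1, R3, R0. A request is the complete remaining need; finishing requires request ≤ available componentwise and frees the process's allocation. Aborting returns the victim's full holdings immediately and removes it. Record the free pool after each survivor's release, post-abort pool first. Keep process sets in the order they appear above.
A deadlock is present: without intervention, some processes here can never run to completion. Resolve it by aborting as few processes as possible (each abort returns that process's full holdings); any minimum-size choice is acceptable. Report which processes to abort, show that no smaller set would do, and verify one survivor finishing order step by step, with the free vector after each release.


The answer: abort hotel and bravo.
Key observation: no ordering could ever have run alpha before the abort of hotel and bravo; with (1, 2, 2) back in the pool it fits at step 3.
Why nothing smaller works — every single abort fails: charlie alone leaves hotel blocked (short on R3); hotel alone leaves bravo blocked (short on R3); bravo alone leaves hotel blocked (short on R3); alpha alone leaves hotel blocked (short on R3); foxtrot alone leaves hotel blocked (short on R3).
One survivor order: foxtrot, charlie, alpha. Check, step by step (post-abort pool first):
  pool = (2, 3, 5)
  foxtrot needs (1, 0, 0) <= (2, 3, 5) -> finishes; pool += (0, 3, 1) = (2, 6, 6)
  charlie needs (1, 4, 4) <= (2, 6, 6) -> finishes; pool += (1, 0, 2) = (3, 6, 8)
  alpha needs (3, 6, 2) <= (3, 6, 8) -> finishes; pool += (0, 1, 1) = (3, 7, 9)


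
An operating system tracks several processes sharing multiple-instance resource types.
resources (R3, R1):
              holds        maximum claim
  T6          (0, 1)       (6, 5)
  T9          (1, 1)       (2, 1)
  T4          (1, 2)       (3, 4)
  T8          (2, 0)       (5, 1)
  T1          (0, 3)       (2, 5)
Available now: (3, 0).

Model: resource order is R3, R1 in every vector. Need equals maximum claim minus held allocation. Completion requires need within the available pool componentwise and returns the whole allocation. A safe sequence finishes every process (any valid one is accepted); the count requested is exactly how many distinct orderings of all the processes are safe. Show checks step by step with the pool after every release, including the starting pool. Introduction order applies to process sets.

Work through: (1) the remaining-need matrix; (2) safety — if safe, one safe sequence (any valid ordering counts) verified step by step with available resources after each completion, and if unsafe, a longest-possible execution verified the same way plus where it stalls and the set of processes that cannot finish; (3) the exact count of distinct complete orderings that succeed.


(1) Remaining need (order R3, R1):
  T6: (6, 4)
  T9: (1, 0)
  T4: (2, 2)
  T8: (3, 1)
  T1: (2, 2)
(2) UNSAFE.
Key observation: no order helps: past T9, T8, the free pool tops out at (6, 1), below what each blocked process needs in R1.
The run T9, T8 cannot be extended any further. Step-by-step check:
  pool = (3, 0)
  T9: need (1, 0) fits (3, 0); releases (1, 1), pool now (4, 1)
  T8: need (3, 1) fits (4, 1); releases (2, 0), pool now (6, 1)
  blocked: T6 wants (6, 4), pool (6, 1) — not enough R1
  blocked: T4 wants (2, 2), pool (6, 1) — not enough R1
  blocked: T1 wants (2, 2), pool (6, 1) — not enough R1
Permanently blocked: T6, T4 and T1.
(3) Exactly 0 of the possible complete orderings are safe sequences.


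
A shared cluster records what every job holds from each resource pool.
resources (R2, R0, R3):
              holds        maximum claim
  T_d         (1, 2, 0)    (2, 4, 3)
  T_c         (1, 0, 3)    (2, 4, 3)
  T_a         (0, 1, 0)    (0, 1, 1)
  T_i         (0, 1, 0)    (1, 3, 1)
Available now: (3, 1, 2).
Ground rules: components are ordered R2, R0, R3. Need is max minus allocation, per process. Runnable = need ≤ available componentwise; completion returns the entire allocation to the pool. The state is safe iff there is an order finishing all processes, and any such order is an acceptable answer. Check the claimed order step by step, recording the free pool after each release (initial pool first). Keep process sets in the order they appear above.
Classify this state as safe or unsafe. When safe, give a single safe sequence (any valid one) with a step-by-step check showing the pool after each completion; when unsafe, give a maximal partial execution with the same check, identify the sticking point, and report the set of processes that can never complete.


The state is UNSAFE.
Key observation: after T_a, T_i the pool peaks at (3, 3, 2), and each blocked process is short somewhere: T_d on R3; T_c on R0.
A maximal execution: T_a, T_i — then nothing else fits. Walking it through:
  pool = (3, 1, 2)
  T_a: need (0, 0, 1) fits (3, 1, 2); releases (0, 1, 0), pool now (3, 2, 2)
  T_i: need (1, 2, 1) fits (3, 2, 2); releases (0, 1, 0), pool now (3, 3, 2)
  T_d cannot run: need (1, 2, 3) vs free (3, 3, 2) (insufficient R3)
  T_c cannot run: need (1, 4, 0) vs free (3, 3, 2) (insufficient R0)
Processes that can never finish: T_d and T_c.


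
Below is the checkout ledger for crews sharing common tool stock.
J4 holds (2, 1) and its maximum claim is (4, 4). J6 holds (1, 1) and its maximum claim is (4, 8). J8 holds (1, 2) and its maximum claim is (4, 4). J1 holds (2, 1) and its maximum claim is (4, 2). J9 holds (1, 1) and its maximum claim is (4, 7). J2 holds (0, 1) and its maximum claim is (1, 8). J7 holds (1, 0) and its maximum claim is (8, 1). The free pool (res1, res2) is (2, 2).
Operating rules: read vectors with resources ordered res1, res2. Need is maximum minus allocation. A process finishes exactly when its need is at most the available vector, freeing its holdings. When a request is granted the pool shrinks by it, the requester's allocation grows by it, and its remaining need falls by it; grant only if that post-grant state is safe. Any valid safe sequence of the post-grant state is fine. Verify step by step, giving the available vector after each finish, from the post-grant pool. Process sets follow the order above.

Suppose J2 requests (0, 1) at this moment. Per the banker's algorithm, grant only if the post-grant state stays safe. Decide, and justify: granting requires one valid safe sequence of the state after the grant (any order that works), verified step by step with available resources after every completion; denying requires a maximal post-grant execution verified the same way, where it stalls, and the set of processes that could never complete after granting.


DENY — the pretend-granted state is unsafe.
Key observation: J1, J8, J4, J7 can finish, but then (8, 5) is all there is, and the blocked group's res2 demands exceed it.
After a pretend grant, a maximal execution: J1, J8, J4, J7 — then nothing else fits. Walking it through:
  pool = (2, 1)
  J1 needs (2, 1) <= (2, 1) -> finishes; pool += (2, 1) = (4, 2)
  J8 needs (3, 2) <= (4, 2) -> finishes; pool += (1, 2) = (5, 4)
  J4 needs (2, 3) <= (5, 4) -> finishes; pool += (2, 1) = (7, 5)
  J7 needs (7, 1) <= (7, 5) -> finishes; pool += (1, 0) = (8, 5)
  J6 still needs (3, 7) but only (8, 5) is free — short on res2
  J9 still needs (3, 6) but only (8, 5) is free — short on res2
  J2 still needs (1, 6) but only (8, 5) is free — short on res2
Post-grant, the permanently blocked set is J6, J9 and J2.


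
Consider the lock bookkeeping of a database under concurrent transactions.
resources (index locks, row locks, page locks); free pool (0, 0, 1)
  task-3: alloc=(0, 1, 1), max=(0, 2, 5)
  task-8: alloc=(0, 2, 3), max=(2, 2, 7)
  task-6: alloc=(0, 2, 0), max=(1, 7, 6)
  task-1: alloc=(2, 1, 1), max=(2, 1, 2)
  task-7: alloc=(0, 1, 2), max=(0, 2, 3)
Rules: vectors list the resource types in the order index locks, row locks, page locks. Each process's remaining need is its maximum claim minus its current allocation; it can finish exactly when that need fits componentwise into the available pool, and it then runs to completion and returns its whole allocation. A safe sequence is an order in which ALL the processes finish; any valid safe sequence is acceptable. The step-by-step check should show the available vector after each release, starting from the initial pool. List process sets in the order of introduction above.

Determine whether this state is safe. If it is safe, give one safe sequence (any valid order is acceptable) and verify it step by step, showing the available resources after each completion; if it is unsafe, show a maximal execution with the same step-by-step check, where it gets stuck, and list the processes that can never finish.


The state is SAFE; one workable sequence: task-1, task-7, task-3, task-8, task-6.
Key observation: the first exact fit in this order is task-1 — it needs (0, 0, 1) with (0, 0, 1) free, meeting a requested resource to the last unit.
Step-by-step check:
  pool = (0, 0, 1)
  task-1 needs (0, 0, 1) <= (0, 0, 1) -> finishes; pool += (2, 1, 1) = (2, 1, 2)
  task-7 needs (0, 1, 1) <= (2, 1, 2) -> finishes; pool += (0, 1, 2) = (2, 2, 4)
  task-3 needs (0, 1, 4) <= (2, 2, 4) -> finishes; pool += (0, 1, 1) = (2, 3, 5)
  task-8 needs (2, 0, 4) <= (2, 3, 5) -> finishes; pool += (0, 2, 3) = (2, 5, 8)
  task-6 needs (1, 5, 6) <= (2, 5, 8) -> finishes; pool += (0, 2, 0) = (2, 7, 8)


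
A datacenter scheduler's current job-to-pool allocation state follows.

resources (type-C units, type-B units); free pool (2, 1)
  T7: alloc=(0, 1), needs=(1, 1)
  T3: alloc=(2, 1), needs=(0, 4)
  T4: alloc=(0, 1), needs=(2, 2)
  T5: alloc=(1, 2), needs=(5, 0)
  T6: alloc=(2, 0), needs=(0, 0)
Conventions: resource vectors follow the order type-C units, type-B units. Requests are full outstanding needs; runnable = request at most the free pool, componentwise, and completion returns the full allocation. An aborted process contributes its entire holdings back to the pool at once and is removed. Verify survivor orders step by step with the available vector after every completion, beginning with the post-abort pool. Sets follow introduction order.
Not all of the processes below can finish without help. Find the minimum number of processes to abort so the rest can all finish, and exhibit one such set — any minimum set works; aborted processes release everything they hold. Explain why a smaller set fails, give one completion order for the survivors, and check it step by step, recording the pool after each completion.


The answer: abort T5.
Key observation: T3 was stuck for good until T5 gave back (1, 2); in the order shown it finishes at step 4.
No smaller set exists: with zero aborts the deadlock remains.
Survivors finish in the order: T7, T4, T6, T3. Walking it through (pool after the aborts first):
  pool = (3, 3)
  T7: need (1, 1) fits (3, 3); releases (0, 1), pool now (3, 4)
  T4: need (2, 2) fits (3, 4); releases (0, 1), pool now (3, 5)
  T6: need (0, 0) fits (3, 5); releases (2, 0), pool now (5, 5)
  T3: need (0, 4) fits (5, 5); releases (2, 1), pool now (7, 6)


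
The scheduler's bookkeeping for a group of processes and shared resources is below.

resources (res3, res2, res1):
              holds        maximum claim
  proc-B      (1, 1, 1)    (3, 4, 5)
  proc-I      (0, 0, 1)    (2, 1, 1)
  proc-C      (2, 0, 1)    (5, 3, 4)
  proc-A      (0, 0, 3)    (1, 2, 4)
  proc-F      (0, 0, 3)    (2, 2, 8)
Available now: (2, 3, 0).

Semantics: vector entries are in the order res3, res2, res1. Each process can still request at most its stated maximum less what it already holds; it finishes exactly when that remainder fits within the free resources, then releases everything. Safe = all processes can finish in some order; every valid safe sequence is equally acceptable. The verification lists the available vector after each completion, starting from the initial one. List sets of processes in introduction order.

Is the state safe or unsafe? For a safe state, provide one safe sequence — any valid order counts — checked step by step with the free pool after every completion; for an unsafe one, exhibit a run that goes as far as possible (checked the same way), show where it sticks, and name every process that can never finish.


SAFE. One safe sequence: proc-I, proc-A, proc-B, proc-F, proc-C.
Key observation: reading the order forward, proc-I is the first process whose need (2, 1, 0) meets the free pool (2, 3, 0) exactly on a resource it requests.
Check, step by step:
  pool = (2, 3, 0)
  proc-I: need (2, 1, 0) fits (2, 3, 0); releases (0, 0, 1), pool now (2, 3, 1)
  proc-A: need (1, 2, 1) fits (2, 3, 1); releases (0, 0, 3), pool now (2, 3, 4)
  proc-B: need (2, 3, 4) fits (2, 3, 4); releases (1, 1, 1), pool now (3, 4, 5)
  proc-F: need (2, 2, 5) fits (3, 4, 5); releases (0, 0, 3), pool now (3, 4, 8)
  proc-C: need (3, 3, 3) fits (3, 4, 8); releases (2, 0, 1), pool now (5, 4, 9)


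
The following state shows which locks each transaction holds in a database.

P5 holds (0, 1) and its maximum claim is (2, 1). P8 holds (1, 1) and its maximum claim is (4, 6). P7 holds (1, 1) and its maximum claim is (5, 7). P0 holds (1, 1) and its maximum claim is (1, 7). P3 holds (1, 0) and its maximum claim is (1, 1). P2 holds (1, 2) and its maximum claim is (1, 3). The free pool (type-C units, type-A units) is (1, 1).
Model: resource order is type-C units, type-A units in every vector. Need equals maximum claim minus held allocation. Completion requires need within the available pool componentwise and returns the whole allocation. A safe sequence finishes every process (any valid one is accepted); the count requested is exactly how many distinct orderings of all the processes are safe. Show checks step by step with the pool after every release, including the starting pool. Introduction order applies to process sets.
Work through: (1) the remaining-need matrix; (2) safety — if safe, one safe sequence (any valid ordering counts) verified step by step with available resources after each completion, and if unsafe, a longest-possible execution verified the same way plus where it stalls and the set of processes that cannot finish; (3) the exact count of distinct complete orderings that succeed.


(1) Need matrix, components ordered type-C units, type-A units:
  P5: (2, 0)
  P8: (3, 5)
  P7: (4, 6)
  P0: (0, 6)
  P3: (0, 1)
  P2: (0, 1)
(2) UNSAFE.
Key observation: once P2, P3, P5 finish, the pool peaks at (3, 4) — and every remaining process still needs more type-A units than that.
Going as far as possible: P2, P3, P5; after that, nothing fits. Check, step by step:
  pool = (1, 1)
  P2 needs (0, 1) <= (1, 1) -> finishes; pool += (1, 2) = (2, 3)
  P3 needs (0, 1) <= (2, 3) -> finishes; pool += (1, 0) = (3, 3)
  P5 needs (2, 0) <= (3, 3) -> finishes; pool += (0, 1) = (3, 4)
  blocked: P8 wants (3, 5), pool (3, 4) — not enough type-A units
  blocked: P7 wants (4, 6), pool (3, 4) — not enough type-C units and type-A units
  blocked: P0 wants (0, 6), pool (3, 4) — not enough type-A units
Never able to finish: P8, P7 and P0.
(3) Precisely 0 of the possible complete orderings are safe sequences.


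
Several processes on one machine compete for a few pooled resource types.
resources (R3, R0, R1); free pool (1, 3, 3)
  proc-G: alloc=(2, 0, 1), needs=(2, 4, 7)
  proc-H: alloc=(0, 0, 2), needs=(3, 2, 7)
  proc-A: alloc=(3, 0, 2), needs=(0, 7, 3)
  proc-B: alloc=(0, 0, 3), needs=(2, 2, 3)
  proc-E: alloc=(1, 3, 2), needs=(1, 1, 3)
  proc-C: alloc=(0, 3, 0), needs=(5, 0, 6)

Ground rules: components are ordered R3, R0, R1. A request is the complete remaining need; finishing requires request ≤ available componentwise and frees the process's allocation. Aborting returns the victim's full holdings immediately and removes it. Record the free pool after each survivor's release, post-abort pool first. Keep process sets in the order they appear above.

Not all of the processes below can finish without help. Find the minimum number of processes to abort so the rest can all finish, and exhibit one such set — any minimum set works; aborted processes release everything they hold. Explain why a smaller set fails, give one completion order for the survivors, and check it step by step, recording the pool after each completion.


Abort proc-A.
Key observation: before aborting proc-A, proc-C was permanently blocked — no order could ever run it; afterwards it completes at step 3.
No smaller set exists: with zero aborts the deadlock remains.
One survivor order: proc-E, proc-B, proc-C, proc-G, proc-H. Walking it through (post-abort pool first):
  pool = (4, 3, 5)
  run proc-E (needs (1, 1, 3), free (4, 3, 5)); after release of (1, 3, 2) the pool is (5, 6, 7)
  run proc-B (needs (2, 2, 3), free (5, 6, 7)); after release of (0, 0, 3) the pool is (5, 6, 10)
  run proc-C (needs (5, 0, 6), free (5, 6, 10)); after release of (0, 3, 0) the pool is (5, 9, 10)
  run proc-G (needs (2, 4, 7), free (5, 9, 10)); after release of (2, 0, 1) the pool is (7, 9, 11)
  run proc-H (needs (3, 2, 7), free (7, 9, 11)); after release of (0, 0, 2) the pool is (7, 9, 13)


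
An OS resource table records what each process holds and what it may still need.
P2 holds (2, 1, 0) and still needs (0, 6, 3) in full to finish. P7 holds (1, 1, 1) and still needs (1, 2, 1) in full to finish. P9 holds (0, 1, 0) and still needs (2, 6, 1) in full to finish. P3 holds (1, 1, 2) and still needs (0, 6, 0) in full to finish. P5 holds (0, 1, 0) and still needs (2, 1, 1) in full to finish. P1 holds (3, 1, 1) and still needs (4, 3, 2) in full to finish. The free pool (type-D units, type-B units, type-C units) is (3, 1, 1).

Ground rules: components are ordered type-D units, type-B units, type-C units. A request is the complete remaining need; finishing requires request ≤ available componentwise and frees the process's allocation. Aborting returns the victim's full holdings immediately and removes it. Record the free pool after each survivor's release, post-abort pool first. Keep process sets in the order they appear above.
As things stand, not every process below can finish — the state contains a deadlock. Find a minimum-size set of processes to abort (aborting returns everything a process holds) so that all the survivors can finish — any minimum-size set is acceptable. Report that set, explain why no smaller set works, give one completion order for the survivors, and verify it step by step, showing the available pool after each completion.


Minimum abort set: P2 and P9.
Key observation: aborting P2 and P9 returns (2, 2, 0), and P3 — hopeless before — runs at step 4 with the returned capacity in the pool.
No one abort is enough; case by case: P2 alone leaves P9 blocked (short on type-B units); P7 alone leaves P2 blocked (short on type-B units); P9 alone leaves P2 blocked (short on type-B units); P3 alone leaves P2 blocked (short on type-B units); P5 alone leaves P2 blocked (short on type-B units); P1 alone leaves P2 blocked (short on type-B units).
The survivors complete as P7, P1, P5, P3. Step-by-step check (starting from the post-abort pool):
  pool = (5, 3, 1)
  P7: need (1, 2, 1) fits (5, 3, 1); releases (1, 1, 1), pool now (6, 4, 2)
  P1: need (4, 3, 2) fits (6, 4, 2); releases (3, 1, 1), pool now (9, 5, 3)
  P5: need (2, 1, 1) fits (9, 5, 3); releases (0, 1, 0), pool now (9, 6, 3)
  P3: need (0, 6, 0) fits (9, 6, 3); releases (1, 1, 2), pool now (10, 7, 5)


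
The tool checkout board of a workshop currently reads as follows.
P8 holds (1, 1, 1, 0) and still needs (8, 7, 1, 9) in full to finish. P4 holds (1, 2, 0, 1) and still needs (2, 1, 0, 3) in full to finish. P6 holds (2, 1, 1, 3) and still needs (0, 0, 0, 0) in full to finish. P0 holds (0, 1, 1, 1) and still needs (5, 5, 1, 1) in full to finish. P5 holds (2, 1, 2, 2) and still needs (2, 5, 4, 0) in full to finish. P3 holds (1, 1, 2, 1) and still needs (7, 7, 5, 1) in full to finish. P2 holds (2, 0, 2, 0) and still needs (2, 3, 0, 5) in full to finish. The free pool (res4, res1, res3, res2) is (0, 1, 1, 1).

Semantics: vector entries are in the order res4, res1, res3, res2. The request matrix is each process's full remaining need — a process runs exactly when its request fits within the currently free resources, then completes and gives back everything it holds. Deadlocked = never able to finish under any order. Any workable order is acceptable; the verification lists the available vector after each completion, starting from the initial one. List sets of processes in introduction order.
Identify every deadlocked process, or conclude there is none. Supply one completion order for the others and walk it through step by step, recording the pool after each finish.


The deadlocked set is P8, P0, P5 and P3.
Key observation: the pool after P6, P4, P2 is (5, 4, 4, 5); every surviving request exceeds it in res1, so progress ends there.
The rest can finish in the order P6, P4, P2. Step-by-step check:
  pool = (0, 1, 1, 1)
  run P6 (needs (0, 0, 0, 0), free (0, 1, 1, 1)); after release of (2, 1, 1, 3) the pool is (2, 2, 2, 4)
  run P4 (needs (2, 1, 0, 3), free (2, 2, 2, 4)); after release of (1, 2, 0, 1) the pool is (3, 4, 2, 5)
  run P2 (needs (2, 3, 0, 5), free (3, 4, 2, 5)); after release of (2, 0, 2, 0) the pool is (5, 4, 4, 5)
The blocked processes can never fit:
  P8 still needs (8, 7, 1, 9) but only (5, 4, 4, 5) is free — short on res4, res1 and res2
  P0 still needs (5, 5, 1, 1) but only (5, 4, 4, 5) is free — short on res1
  P5 still needs (2, 5, 4, 0) but only (5, 4, 4, 5) is free — short on res1
  P3 still needs (7, 7, 5, 1) but only (5, 4, 4, 5) is free — short on res4, res1 and res3


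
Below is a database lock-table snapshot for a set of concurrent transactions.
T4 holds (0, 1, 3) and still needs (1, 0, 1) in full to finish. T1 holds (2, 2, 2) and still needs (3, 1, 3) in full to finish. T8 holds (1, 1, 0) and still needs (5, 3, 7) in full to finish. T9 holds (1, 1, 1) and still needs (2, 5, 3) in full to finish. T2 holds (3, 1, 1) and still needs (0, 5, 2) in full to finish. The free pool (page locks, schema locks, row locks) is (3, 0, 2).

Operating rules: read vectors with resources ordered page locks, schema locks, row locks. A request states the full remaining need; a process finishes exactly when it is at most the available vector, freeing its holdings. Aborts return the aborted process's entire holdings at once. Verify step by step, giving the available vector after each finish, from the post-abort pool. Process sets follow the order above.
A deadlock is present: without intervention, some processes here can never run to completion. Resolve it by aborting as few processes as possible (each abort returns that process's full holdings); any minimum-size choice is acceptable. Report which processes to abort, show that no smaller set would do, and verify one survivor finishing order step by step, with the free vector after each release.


The answer: abort T2.
Key observation: T9 had no path to completion before; after the abort of T2 ((3, 1, 1) returned), step 4 is where it fits.
Why nothing smaller works: aborting no one leaves the state deadlocked as given.
Survivors finish in the order: T1, T4, T8, T9. Step-by-step check (pool after the aborts first):
  pool = (6, 1, 3)
  T1: need (3, 1, 3) fits (6, 1, 3); releases (2, 2, 2), pool now (8, 3, 5)
  T4: need (1, 0, 1) fits (8, 3, 5); releases (0, 1, 3), pool now (8, 4, 8)
  T8: need (5, 3, 7) fits (8, 4, 8); releases (1, 1, 0), pool now (9, 5, 8)
  T9: need (2, 5, 3) fits (9, 5, 8); releases (1, 1, 1), pool now (10, 6, 9)


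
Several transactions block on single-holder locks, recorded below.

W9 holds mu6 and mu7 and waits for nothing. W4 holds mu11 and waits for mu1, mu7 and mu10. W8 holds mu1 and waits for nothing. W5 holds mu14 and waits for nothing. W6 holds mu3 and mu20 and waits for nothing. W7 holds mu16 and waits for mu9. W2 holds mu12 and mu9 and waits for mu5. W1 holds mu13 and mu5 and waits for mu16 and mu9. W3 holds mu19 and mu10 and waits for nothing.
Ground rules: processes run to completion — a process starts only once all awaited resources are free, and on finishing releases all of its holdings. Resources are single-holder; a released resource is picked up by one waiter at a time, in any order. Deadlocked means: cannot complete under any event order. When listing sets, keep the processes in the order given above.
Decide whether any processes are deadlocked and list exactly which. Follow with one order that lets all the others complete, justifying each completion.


The deadlocked set is W7, W2 and W1.
Key observation: W7 -> W2 -> W1 -> W7 is a circular wait — nothing in it can go first; no other process is dragged down with it.
A valid finishing order for the others: W9, W3, W5, W8, W6, W4.
Verifying each step:
  W9 waits on nothing -> runs at once and releases mu6 and mu7
  W3 waits on nothing -> runs at once and releases mu19 and mu10
  W5 waits on nothing -> runs at once and releases mu14
  W8 waits on nothing -> runs at once and releases mu1
  W6 waits on nothing -> runs at once and releases mu3 and mu20
  W4: everything it awaited (mu1, mu7 and mu10) is free; runs, freeing mu11


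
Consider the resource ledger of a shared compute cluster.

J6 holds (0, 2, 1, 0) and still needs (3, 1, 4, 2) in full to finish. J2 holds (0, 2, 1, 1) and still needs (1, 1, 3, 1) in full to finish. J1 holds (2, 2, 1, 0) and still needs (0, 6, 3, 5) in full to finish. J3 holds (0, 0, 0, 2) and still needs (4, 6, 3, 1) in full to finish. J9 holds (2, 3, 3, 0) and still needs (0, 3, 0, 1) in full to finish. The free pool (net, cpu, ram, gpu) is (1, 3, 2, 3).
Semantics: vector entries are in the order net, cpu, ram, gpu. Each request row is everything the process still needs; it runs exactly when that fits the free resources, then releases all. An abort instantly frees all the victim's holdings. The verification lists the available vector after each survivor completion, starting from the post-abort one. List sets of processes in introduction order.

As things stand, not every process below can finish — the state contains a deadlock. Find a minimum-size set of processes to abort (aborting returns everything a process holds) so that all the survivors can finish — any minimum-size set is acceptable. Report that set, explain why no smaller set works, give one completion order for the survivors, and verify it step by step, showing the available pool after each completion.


The answer: abort J1.
Key observation: aborting J1 returns (2, 2, 1, 0), and J3 — hopeless before — runs at step 4 with the returned capacity in the pool.
No smaller set exists: with zero aborts the deadlock remains.
One survivor order: J9, J6, J2, J3. Step-by-step check (post-abort pool first):
  pool = (3, 5, 3, 3)
  J9 needs (0, 3, 0, 1) <= (3, 5, 3, 3) -> finishes; pool += (2, 3, 3, 0) = (5, 8, 6, 3)
  J6 needs (3, 1, 4, 2) <= (5, 8, 6, 3) -> finishes; pool += (0, 2, 1, 0) = (5, 10, 7, 3)
  J2 needs (1, 1, 3, 1) <= (5, 10, 7, 3) -> finishes; pool += (0, 2, 1, 1) = (5, 12, 8, 4)
  J3 needs (4, 6, 3, 1) <= (5, 12, 8, 4) -> finishes; pool += (0, 0, 0, 2) = (5, 12, 8, 6)


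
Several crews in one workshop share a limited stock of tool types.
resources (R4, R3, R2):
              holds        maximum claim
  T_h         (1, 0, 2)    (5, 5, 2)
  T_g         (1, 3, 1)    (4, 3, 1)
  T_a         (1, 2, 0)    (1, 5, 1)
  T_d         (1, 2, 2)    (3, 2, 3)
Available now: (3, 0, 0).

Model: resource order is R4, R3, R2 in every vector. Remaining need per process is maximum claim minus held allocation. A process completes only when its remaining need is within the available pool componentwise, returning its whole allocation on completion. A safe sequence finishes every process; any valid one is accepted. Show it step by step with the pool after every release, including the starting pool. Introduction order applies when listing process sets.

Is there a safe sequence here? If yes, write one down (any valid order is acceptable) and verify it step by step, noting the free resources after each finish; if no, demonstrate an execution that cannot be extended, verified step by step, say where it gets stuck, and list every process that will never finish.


The state is SAFE; one workable sequence: T_g, T_d, T_h, T_a.
Key observation: at T_g the run first touches a limit — (3, 0, 0) against (3, 0, 0), exact on a resource it actually requests.
Verifying each step:
  pool = (3, 0, 0)
  T_g needs (3, 0, 0) <= (3, 0, 0) -> finishes; pool += (1, 3, 1) = (4, 3, 1)
  T_d needs (2, 0, 1) <= (4, 3, 1) -> finishes; pool += (1, 2, 2) = (5, 5, 3)
  T_h needs (4, 5, 0) <= (5, 5, 3) -> finishes; pool += (1, 0, 2) = (6, 5, 5)
  T_a needs (0, 3, 1) <= (6, 5, 5) -> finishes; pool += (1, 2, 0) = (7, 7, 5)


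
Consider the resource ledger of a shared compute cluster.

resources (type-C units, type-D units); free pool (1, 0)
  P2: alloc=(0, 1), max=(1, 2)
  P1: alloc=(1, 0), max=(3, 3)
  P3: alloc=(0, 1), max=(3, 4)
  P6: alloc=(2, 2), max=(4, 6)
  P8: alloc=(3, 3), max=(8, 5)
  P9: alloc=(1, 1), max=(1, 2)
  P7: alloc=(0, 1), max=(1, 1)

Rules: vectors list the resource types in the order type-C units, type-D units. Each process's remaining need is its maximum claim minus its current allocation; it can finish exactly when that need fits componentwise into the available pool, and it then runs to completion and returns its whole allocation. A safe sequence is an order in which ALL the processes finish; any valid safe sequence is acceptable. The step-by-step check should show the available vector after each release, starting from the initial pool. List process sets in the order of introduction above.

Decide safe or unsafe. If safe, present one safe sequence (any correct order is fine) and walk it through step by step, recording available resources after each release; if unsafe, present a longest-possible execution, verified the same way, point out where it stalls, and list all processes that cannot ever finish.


The state is SAFE; one workable sequence: P7, P2, P9, P1, P3, P6, P8.
Key observation: the first exact fit in this order is P7 — it needs (1, 0) with (1, 0) free, meeting a requested resource to the last unit.
Verifying each step:
  pool = (1, 0)
  run P7 (needs (1, 0), free (1, 0)); after release of (0, 1) the pool is (1, 1)
  run P2 (needs (1, 1), free (1, 1)); after release of (0, 1) the pool is (1, 2)
  run P9 (needs (0, 1), free (1, 2)); after release of (1, 1) the pool is (2, 3)
  run P1 (needs (2, 3), free (2, 3)); after release of (1, 0) the pool is (3, 3)
  run P3 (needs (3, 3), free (3, 3)); after release of (0, 1) the pool is (3, 4)
  run P6 (needs (2, 4), free (3, 4)); after release of (2, 2) the pool is (5, 6)
  run P8 (needs (5, 2), free (5, 6)); after release of (3, 3) the pool is (8, 9)


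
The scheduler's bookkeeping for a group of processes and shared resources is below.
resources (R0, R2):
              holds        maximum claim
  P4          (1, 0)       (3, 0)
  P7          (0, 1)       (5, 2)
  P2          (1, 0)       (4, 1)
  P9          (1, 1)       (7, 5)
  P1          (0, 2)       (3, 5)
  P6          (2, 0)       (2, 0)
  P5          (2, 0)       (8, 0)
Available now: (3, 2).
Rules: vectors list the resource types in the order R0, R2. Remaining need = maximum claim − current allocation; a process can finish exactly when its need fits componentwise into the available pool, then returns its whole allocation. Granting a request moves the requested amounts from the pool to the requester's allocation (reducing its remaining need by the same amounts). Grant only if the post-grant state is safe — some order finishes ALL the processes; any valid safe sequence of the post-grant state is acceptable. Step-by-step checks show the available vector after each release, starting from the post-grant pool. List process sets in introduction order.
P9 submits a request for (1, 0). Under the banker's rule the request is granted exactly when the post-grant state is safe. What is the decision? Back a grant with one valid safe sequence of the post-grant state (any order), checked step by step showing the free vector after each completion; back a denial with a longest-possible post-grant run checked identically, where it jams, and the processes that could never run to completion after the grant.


GRANT — the state after the grant stays safe, e.g. via P4, P6, P7, P2, P1, P9, P5.
Key observation: (2, 2) free after granting still covers P4 first, and each release covers the next.
Step-by-step check of the post-grant state:
  pool = (2, 2)
  run P4 (needs (2, 0), free (2, 2)); after release of (1, 0) the pool is (3, 2)
  run P6 (needs (0, 0), free (3, 2)); after release of (2, 0) the pool is (5, 2)
  run P7 (needs (5, 1), free (5, 2)); after release of (0, 1) the pool is (5, 3)
  run P2 (needs (3, 1), free (5, 3)); after release of (1, 0) the pool is (6, 3)
  run P1 (needs (3, 3), free (6, 3)); after release of (0, 2) the pool is (6, 5)
  run P9 (needs (5, 4), free (6, 5)); after release of (2, 1) the pool is (8, 6)
  run P5 (needs (6, 0), free (8, 6)); after release of (2, 0) the pool is (10, 6)


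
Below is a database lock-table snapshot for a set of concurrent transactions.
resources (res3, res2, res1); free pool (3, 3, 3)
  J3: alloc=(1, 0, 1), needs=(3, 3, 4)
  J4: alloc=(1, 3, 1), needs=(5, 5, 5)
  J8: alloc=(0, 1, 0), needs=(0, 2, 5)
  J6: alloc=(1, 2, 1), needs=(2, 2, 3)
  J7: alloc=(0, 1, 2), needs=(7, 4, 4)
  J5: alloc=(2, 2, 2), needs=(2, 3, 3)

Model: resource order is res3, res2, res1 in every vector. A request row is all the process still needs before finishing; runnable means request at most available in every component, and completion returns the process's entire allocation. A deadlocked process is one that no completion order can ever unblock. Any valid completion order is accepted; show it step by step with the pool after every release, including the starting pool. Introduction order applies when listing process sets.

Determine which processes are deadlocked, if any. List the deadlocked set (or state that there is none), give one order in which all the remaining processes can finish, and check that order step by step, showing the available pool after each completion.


Nothing here is deadlocked.
Key observation: the pool covers J5 at once, and every later process fits after earlier releases.
A valid finishing order for the others: J5, J8, J3, J4, J7, J6. Verifying each step:
  pool = (3, 3, 3)
  run J5 (needs (2, 3, 3), free (3, 3, 3)); after release of (2, 2, 2) the pool is (5, 5, 5)
  run J8 (needs (0, 2, 5), free (5, 5, 5)); after release of (0, 1, 0) the pool is (5, 6, 5)
  run J3 (needs (3, 3, 4), free (5, 6, 5)); after release of (1, 0, 1) the pool is (6, 6, 6)
  run J4 (needs (5, 5, 5), free (6, 6, 6)); after release of (1, 3, 1) the pool is (7, 9, 7)
  run J7 (needs (7, 4, 4), free (7, 9, 7)); after release of (0, 1, 2) the pool is (7, 10, 9)
  run J6 (needs (2, 2, 3), free (7, 10, 9)); after release of (1, 2, 1) the pool is (8, 12, 10)


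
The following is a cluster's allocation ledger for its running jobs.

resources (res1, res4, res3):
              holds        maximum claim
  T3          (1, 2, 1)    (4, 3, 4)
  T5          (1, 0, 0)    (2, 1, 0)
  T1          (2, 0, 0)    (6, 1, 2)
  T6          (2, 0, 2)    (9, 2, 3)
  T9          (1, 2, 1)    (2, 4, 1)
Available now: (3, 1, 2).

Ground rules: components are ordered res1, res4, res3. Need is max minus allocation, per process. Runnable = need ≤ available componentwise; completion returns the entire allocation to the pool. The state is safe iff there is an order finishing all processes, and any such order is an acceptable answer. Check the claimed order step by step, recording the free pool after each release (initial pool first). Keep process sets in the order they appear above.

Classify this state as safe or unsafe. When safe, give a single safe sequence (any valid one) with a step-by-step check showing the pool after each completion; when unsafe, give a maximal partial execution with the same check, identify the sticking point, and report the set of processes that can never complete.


UNSAFE.
Key observation: after T5, T1 the pool peaks at (6, 1, 2), and each blocked process is short somewhere: T3 on res3; T6 on res1, res4; T9 on res4.
Going as far as possible: T5, T1; after that, nothing fits. Verifying each step:
  pool = (3, 1, 2)
  run T5 (needs (1, 1, 0), free (3, 1, 2)); after release of (1, 0, 0) the pool is (4, 1, 2)
  run T1 (needs (4, 1, 2), free (4, 1, 2)); after release of (2, 0, 0) the pool is (6, 1, 2)
  T3 still needs (3, 1, 3) but only (6, 1, 2) is free — short on res3
  T6 still needs (7, 2, 1) but only (6, 1, 2) is free — short on res1 and res4
  T9 still needs (1, 2, 0) but only (6, 1, 2) is free — short on res4
Never able to finish: T3, T6 and T9.
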